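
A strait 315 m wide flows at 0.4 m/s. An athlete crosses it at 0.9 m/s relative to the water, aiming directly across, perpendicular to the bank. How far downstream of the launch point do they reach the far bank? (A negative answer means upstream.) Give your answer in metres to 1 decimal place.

Perpendicular speed = 0.900 m/s; crossing time = 315 / 0.900 = 350.000 s.
Net downstream speed = 0.400 m/s.
Drift = 0.400 × 350.000 = 140.000 m (downstream).

140.0 m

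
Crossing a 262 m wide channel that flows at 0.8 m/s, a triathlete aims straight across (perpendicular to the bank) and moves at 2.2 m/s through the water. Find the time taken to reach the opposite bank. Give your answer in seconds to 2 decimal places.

The component of the triathlete's velocity perpendicular to the bank is 2.2 m/s.
The flow acts along the bank and has no component across it.
Time = 262 / 2.200 = 119.091 s.

119.09 s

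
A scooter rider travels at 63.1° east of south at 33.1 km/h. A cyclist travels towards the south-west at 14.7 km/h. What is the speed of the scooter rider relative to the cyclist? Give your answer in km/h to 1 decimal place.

40.2 km/h

Taking east as x and north as y: scooter rider velocity = (29.518, -14.976) km/h; cyclist velocity = (-10.394, -10.394) km/h.
Velocity of scooter rider relative to cyclist = (29.518, -14.976) − (-10.394, -10.394) = (39.913, -4.581) km/h.
Magnitude = |(39.913, -4.581)| = 40.175 km/h.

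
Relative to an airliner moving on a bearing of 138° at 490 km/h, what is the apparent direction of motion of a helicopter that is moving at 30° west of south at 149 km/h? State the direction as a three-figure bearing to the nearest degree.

300°

Taking east as x and north as y: helicopter velocity = (-74.500, -129.038) km/h; airliner velocity = (327.874, -364.141) km/h.
Velocity of helicopter relative to airliner = (-74.500, -129.038) − (327.874, -364.141) = (-402.374, 235.103) km/h.
Bearing = atan2(-402.37, 235.10) = 300.30° clockwise from north.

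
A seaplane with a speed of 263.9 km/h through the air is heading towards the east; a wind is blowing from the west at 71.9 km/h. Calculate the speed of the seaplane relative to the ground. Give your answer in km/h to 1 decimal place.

335.8 km/h

Taking east as x and north as y: velocity relative to the air = (263.900, 0.000) km/h; the air relative to ground = (71.900, 0.000) km/h.
Velocity relative to ground = (263.900, 0.000) + (71.900, 0.000) = (335.800, 0.000) km/h.
Speed = |(335.800, 0.000)| = 335.800 km/h.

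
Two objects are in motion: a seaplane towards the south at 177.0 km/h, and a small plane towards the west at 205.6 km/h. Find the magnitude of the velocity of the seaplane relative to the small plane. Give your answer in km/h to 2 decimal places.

271.29 km/h

Taking east as x and north as y: seaplane velocity = (0.000, -177.000) km/h; small plane velocity = (-205.600, 0.000) km/h.
Velocity of seaplane relative to small plane = (0.000, -177.000) − (-205.600, 0.000) = (205.600, -177.000) km/h.
Magnitude = |(205.600, -177.000)| = 271.294 km/h.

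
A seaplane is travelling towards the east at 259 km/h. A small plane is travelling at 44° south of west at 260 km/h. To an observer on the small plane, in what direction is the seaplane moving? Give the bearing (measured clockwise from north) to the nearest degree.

068°

Taking east as x and north as y: seaplane velocity = (259.000, 0.000) km/h; small plane velocity = (-187.028, -180.611) km/h.
Velocity of seaplane relative to small plane = (259.000, 0.000) − (-187.028, -180.611) = (446.028, 180.611) km/h.
Bearing = atan2(446.03, 180.61) = 67.96° clockwise from north.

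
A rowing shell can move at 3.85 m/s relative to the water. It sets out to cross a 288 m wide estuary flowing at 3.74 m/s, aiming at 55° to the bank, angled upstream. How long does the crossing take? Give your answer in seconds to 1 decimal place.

91.3 s

The component of the rowing shell's velocity perpendicular to the bank is 3.85 × sin 55° = 3.154 m/s.
Only the cross-stream component determines the crossing time; the current contributes nothing perpendicular to the bank.
Time = 288 / 3.154 = 91.320 s.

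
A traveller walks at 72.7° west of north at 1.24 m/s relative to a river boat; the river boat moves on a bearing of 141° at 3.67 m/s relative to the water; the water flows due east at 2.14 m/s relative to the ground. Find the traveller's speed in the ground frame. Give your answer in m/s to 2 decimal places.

4.10 m/s

In east/north components (m/s): traveller relative to river boat = (-1.184, 0.369); river boat relative to water = (2.310, -2.852); water relative to ground = (2.140, 0.000).
Sum = (3.266, -2.483) m/s.
Speed = |(3.266, -2.483)| = 4.103 m/s.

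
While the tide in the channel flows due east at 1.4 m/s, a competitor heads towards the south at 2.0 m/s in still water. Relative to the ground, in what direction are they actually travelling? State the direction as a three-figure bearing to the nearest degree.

Taking east as x and north as y: velocity relative to the water = (0.000, -2.000) m/s; the water relative to ground = (1.400, 0.000) m/s.
Velocity relative to ground = (0.000, -2.000) + (1.400, 0.000) = (1.400, -2.000) m/s.
Bearing = atan2(1.40, -2.00) = 145.01° clockwise from north.

145°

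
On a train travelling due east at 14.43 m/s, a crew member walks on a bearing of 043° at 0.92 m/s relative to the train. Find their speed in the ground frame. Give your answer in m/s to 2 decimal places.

15.07 m/s

Taking east as x and north as y: train velocity = (14.430, 0.000) m/s; crew member velocity relative to train = (0.627, 0.673) m/s.
Velocity relative to ground = (14.430, 0.000) + (0.627, 0.673) = (15.057, 0.673) m/s.
Speed = |(15.057, 0.673)| = 15.072 m/s.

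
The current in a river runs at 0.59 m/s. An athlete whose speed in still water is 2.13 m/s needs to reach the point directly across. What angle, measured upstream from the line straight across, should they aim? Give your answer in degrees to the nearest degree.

16°

To cancel the current, the upstream component of the athlete's velocity must equal the flow: 2.13 sin θ = 0.59.
sin θ = 0.59 / 2.13 = 0.2770.
θ = arcsin(0.2770) = 16.081°.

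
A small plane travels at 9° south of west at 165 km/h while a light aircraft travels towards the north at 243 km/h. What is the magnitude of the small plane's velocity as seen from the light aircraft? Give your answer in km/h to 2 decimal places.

Taking east as x and north as y: small plane velocity = (-162.969, -25.812) km/h; light aircraft velocity = (0.000, 243.000) km/h.
Velocity of small plane relative to light aircraft = (-162.969, -25.812) − (0.000, 243.000) = (-162.969, -268.812) km/h.
Magnitude = |(-162.969, -268.812)| = 314.354 km/h.

314.35 km/h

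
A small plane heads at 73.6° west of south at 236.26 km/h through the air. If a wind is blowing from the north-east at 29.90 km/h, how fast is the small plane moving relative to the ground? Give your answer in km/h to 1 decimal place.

262.9 km/h

Taking east as x and north as y: velocity relative to the air = (-226.648, -66.706) km/h; the air relative to ground = (-21.142, -21.142) km/h.
Velocity relative to ground = (-226.648, -66.706) + (-21.142, -21.142) = (-247.790, -87.848) km/h.
Speed = |(-247.790, -87.848)| = 262.902 km/h.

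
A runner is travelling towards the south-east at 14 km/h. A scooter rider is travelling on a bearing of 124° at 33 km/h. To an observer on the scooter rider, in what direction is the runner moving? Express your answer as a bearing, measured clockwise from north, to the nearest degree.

Taking east as x and north as y: runner velocity = (9.899, -9.899) km/h; scooter rider velocity = (27.358, -18.453) km/h.
Velocity of runner relative to scooter rider = (9.899, -9.899) − (27.358, -18.453) = (-17.459, 8.554) km/h.
Bearing = atan2(-17.46, 8.55) = 296.10° clockwise from north.

296°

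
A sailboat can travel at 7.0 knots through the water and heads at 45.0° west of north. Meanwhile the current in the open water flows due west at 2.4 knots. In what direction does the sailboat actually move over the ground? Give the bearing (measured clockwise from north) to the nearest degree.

Taking east as x and north as y: velocity relative to the water = (-4.950, 4.950) knots; the water relative to ground = (-2.400, 0.000) knots.
Velocity relative to ground = (-4.950, 4.950) + (-2.400, 0.000) = (-7.350, 4.950) knots.
Bearing = atan2(-7.35, 4.95) = 303.96° clockwise from north.

304°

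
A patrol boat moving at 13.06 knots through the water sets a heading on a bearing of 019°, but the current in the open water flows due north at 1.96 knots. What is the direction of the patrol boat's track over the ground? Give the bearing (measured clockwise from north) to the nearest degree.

017°

Taking east as x and north as y: velocity relative to the water = (4.252, 12.348) knots; the water relative to ground = (0.000, 1.960) knots.
Velocity relative to ground = (4.252, 12.348) + (0.000, 1.960) = (4.252, 14.308) knots.
Bearing = atan2(4.25, 14.31) = 16.55° clockwise from north.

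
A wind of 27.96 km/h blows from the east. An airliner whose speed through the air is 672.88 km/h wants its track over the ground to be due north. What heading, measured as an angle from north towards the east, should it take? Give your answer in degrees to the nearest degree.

2°

The wind pushes perpendicular to the desired track; the heading must have a component into the wind equal to 27.96 km/h: 672.88 sin θ = 27.96.
sin θ = 0.0416, so θ = 2.381°.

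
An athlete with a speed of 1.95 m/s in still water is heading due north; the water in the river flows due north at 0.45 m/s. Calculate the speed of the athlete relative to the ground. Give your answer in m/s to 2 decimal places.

2.40 m/s

Taking east as x and north as y: velocity relative to the water = (0.000, 1.950) m/s; the water relative to ground = (0.000, 0.450) m/s.
Velocity relative to ground = (0.000, 1.950) + (0.000, 0.450) = (0.000, 2.400) m/s.
Speed = |(0.000, 2.400)| = 2.400 m/s.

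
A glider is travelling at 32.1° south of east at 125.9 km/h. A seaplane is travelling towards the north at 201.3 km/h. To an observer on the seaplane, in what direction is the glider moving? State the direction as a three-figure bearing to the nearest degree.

158°

Taking east as x and north as y: glider velocity = (106.653, -66.903) km/h; seaplane velocity = (0.000, 201.300) km/h.
Velocity of glider relative to seaplane = (106.653, -66.903) − (0.000, 201.300) = (106.653, -268.203) km/h.
Bearing = atan2(106.65, -268.20) = 158.31° clockwise from north.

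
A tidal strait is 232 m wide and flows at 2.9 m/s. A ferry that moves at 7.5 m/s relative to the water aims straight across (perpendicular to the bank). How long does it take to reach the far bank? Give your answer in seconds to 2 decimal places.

The component of the ferry's velocity perpendicular to the bank is 7.5 m/s.
The flow acts along the bank and has no component across it.
Time = 232 / 7.500 = 30.933 s.

30.93 s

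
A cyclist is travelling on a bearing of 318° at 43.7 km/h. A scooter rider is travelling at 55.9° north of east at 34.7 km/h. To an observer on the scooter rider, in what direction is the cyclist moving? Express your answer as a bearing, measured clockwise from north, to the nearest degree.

Taking east as x and north as y: cyclist velocity = (-29.241, 32.475) km/h; scooter rider velocity = (19.454, 28.734) km/h.
Velocity of cyclist relative to scooter rider = (-29.241, 32.475) − (19.454, 28.734) = (-48.695, 3.742) km/h.
Bearing = atan2(-48.70, 3.74) = 274.39° clockwise from north.

274°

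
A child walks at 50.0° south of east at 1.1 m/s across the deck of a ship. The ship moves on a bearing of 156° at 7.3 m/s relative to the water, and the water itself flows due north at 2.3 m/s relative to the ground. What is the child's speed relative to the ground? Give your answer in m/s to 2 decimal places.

6.38 m/s

In east/north components (m/s): child relative to ship = (0.707, -0.843); ship relative to water = (2.969, -6.669); water relative to ground = (0.000, 2.300).
Sum = (3.676, -5.212) m/s.
Speed = |(3.676, -5.212)| = 6.378 m/s.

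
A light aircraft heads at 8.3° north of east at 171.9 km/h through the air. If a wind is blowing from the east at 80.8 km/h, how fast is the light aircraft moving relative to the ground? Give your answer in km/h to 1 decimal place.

92.7 km/h

Taking east as x and north as y: velocity relative to the air = (170.099, 24.815) km/h; the air relative to ground = (-80.800, 0.000) km/h.
Velocity relative to ground = (170.099, 24.815) + (-80.800, 0.000) = (89.299, 24.815) km/h.
Speed = |(89.299, 24.815)| = 92.683 km/h.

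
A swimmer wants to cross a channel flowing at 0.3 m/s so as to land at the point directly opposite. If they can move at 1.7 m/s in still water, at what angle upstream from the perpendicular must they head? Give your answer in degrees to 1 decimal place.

To cancel the current, the upstream component of the swimmer's velocity must equal the flow: 1.7 sin θ = 0.3.
sin θ = 0.3 / 1.7 = 0.1765.
θ = arcsin(0.1765) = 10.164°.

10.2°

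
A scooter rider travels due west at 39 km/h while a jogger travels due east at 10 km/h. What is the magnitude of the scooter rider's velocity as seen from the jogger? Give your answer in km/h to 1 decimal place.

Taking east as x and north as y: scooter rider velocity = (-39.000, 0.000) km/h; jogger velocity = (10.000, 0.000) km/h.
Velocity of scooter rider relative to jogger = (-39.000, 0.000) − (10.000, 0.000) = (-49.000, 0.000) km/h.
Magnitude = |(-49.000, 0.000)| = 49.000 km/h.

49.0 km/h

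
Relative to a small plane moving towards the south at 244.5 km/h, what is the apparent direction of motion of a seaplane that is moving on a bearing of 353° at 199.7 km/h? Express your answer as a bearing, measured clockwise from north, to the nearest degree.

357°

Taking east as x and north as y: seaplane velocity = (-24.337, 198.211) km/h; small plane velocity = (0.000, -244.500) km/h.
Velocity of seaplane relative to small plane = (-24.337, 198.211) − (0.000, -244.500) = (-24.337, 442.711) km/h.
Bearing = atan2(-24.34, 442.71) = 356.85° clockwise from north.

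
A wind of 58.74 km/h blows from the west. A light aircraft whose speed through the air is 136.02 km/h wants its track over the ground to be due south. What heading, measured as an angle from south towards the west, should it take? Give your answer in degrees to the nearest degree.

The wind pushes perpendicular to the desired track; the heading must have a component into the wind equal to 58.74 km/h: 136.02 sin θ = 58.74.
sin θ = 0.4318, so θ = 25.585°.

26°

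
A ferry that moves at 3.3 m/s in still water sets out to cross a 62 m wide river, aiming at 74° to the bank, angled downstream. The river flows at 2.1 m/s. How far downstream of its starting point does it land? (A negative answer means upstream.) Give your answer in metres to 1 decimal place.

58.8 m

Perpendicular speed = 3.172 m/s; crossing time = 62 / 3.172 = 19.545 s.
Net downstream speed = 3.010 m/s.
Drift = 3.010 × 19.545 = 58.823 m (downstream).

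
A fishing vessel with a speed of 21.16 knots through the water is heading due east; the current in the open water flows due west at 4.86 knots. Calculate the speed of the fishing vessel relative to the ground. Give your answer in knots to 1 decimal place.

Taking east as x and north as y: velocity relative to the water = (21.160, 0.000) knots; the water relative to ground = (-4.860, 0.000) knots.
Velocity relative to ground = (21.160, 0.000) + (-4.860, 0.000) = (16.300, 0.000) knots.
Speed = |(16.300, 0.000)| = 16.300 knots.

16.3 knots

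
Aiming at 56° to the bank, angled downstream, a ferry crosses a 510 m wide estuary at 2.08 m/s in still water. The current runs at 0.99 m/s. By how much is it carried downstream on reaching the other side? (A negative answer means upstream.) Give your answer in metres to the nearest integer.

637 m

Perpendicular speed = 1.724 m/s; crossing time = 510 / 1.724 = 295.755 s.
Net downstream speed = 2.153 m/s.
Drift = 2.153 × 295.755 = 636.797 m (downstream).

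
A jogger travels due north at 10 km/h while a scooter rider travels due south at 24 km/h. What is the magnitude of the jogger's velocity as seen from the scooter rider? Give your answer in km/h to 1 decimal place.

Taking east as x and north as y: jogger velocity = (0.000, 10.000) km/h; scooter rider velocity = (0.000, -24.000) km/h.
Velocity of jogger relative to scooter rider = (0.000, 10.000) − (0.000, -24.000) = (0.000, 34.000) km/h.
Magnitude = |(0.000, 34.000)| = 34.000 km/h.

34.0 km/h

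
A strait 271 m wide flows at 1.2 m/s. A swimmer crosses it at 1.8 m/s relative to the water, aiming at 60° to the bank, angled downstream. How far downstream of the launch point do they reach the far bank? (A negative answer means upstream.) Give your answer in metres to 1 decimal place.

365.1 m

Perpendicular speed = 1.559 m/s; crossing time = 271 / 1.559 = 173.847 s.
Net downstream speed = 2.100 m/s.
Drift = 2.100 × 173.847 = 365.078 m (downstream).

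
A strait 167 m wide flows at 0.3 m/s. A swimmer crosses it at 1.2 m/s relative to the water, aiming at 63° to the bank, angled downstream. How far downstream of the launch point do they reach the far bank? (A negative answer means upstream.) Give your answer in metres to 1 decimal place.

131.9 m

Perpendicular speed = 1.069 m/s; crossing time = 167 / 1.069 = 156.190 s.
Net downstream speed = 0.845 m/s.
Drift = 0.845 × 156.190 = 131.948 m (downstream).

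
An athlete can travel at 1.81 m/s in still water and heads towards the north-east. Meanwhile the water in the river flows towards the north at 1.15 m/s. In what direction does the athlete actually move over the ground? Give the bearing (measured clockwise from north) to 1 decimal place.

027.8°

Taking east as x and north as y: velocity relative to the water = (1.280, 1.280) m/s; the water relative to ground = (0.000, 1.150) m/s.
Velocity relative to ground = (1.280, 1.280) + (0.000, 1.150) = (1.280, 2.430) m/s.
Bearing = atan2(1.28, 2.43) = 27.78° clockwise from north.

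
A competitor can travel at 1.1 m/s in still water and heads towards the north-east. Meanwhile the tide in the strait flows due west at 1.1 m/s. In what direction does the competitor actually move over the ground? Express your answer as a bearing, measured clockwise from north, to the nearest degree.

Taking east as x and north as y: velocity relative to the water = (0.778, 0.778) m/s; the water relative to ground = (-1.100, 0.000) m/s.
Velocity relative to ground = (0.778, 0.778) + (-1.100, 0.000) = (-0.322, 0.778) m/s.
Bearing = atan2(-0.32, 0.78) = 337.50° clockwise from north.

338°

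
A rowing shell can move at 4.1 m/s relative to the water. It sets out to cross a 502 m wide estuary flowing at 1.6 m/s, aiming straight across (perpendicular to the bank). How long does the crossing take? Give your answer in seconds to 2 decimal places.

The component of the rowing shell's velocity perpendicular to the bank is 4.1 m/s.
The flow acts along the bank and has no component across it.
Time = 502 / 4.100 = 122.439 s.

122.44 s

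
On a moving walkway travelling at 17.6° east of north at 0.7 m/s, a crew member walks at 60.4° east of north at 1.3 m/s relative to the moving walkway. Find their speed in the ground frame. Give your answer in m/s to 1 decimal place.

1.9 m/s

Taking east as x and north as y: moving walkway velocity = (0.212, 0.667) m/s; crew member velocity relative to moving walkway = (1.130, 0.642) m/s.
Velocity relative to ground = (0.212, 0.667) + (1.130, 0.642) = (1.342, 1.309) m/s.
Speed = |(1.342, 1.309)| = 1.875 m/s.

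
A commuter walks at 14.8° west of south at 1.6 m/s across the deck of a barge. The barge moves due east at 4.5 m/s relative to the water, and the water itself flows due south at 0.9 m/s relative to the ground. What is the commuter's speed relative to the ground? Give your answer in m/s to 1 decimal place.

In east/north components (m/s): commuter relative to barge = (-0.409, -1.547); barge relative to water = (4.500, 0.000); water relative to ground = (0.000, -0.900).
Sum = (4.091, -2.447) m/s.
Speed = |(4.091, -2.447)| = 4.767 m/s.

4.8 m/s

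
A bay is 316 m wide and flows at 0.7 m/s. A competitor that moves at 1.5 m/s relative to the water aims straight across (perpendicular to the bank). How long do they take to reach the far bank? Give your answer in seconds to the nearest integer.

211 s

The component of the competitor's velocity perpendicular to the bank is 1.5 m/s.
The flow acts along the bank and has no component across it.
Time = 316 / 1.500 = 210.667 s.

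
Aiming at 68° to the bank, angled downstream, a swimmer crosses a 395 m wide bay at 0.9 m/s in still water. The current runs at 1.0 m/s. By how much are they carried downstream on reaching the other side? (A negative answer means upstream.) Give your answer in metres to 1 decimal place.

Perpendicular speed = 0.834 m/s; crossing time = 395 / 0.834 = 473.357 s.
Net downstream speed = 1.337 m/s.
Drift = 1.337 × 473.357 = 632.947 m (downstream).

632.9 m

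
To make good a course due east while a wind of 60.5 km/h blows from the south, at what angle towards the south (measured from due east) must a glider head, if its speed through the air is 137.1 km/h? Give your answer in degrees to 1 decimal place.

26.2°

The wind pushes perpendicular to the desired track; the heading must have a component into the wind equal to 60.5 km/h: 137.1 sin θ = 60.5.
sin θ = 0.4413, so θ = 26.186°.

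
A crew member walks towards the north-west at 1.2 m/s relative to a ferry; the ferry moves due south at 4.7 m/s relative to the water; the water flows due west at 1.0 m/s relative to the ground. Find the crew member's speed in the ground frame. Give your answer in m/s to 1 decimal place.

4.3 m/s

In east/north components (m/s): crew member relative to ferry = (-0.849, 0.849); ferry relative to water = (0.000, -4.700); water relative to ground = (-1.000, 0.000).
Sum = (-1.849, -3.851) m/s.
Speed = |(-1.849, -3.851)| = 4.272 m/s.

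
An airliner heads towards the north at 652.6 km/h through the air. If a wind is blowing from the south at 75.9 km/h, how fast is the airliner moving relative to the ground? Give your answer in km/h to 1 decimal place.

728.5 km/h

Taking east as x and north as y: velocity relative to the air = (0.000, 652.600) km/h; the air relative to ground = (0.000, 75.900) km/h.
Velocity relative to ground = (0.000, 652.600) + (0.000, 75.900) = (0.000, 728.500) km/h.
Speed = |(0.000, 728.500)| = 728.500 km/h.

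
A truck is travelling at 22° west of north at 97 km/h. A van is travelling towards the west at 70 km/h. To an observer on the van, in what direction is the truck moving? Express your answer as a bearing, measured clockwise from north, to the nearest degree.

021°

Taking east as x and north as y: truck velocity = (-36.337, 89.937) km/h; van velocity = (-70.000, 0.000) km/h.
Velocity of truck relative to van = (-36.337, 89.937) − (-70.000, 0.000) = (33.663, 89.937) km/h.
Bearing = atan2(33.66, 89.94) = 20.52° clockwise from north.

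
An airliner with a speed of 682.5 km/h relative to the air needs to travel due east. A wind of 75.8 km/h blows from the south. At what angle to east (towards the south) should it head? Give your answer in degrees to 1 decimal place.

6.4°

The wind pushes perpendicular to the desired track; the heading must have a component into the wind equal to 75.8 km/h: 682.5 sin θ = 75.8.
sin θ = 0.1111, so θ = 6.377°.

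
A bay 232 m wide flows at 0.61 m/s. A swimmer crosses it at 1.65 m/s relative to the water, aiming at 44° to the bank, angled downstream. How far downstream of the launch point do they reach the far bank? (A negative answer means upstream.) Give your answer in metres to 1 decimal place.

363.7 m

Perpendicular speed = 1.146 m/s; crossing time = 232 / 1.146 = 202.410 s.
Net downstream speed = 1.797 m/s.
Drift = 1.797 × 202.410 = 363.713 m (downstream).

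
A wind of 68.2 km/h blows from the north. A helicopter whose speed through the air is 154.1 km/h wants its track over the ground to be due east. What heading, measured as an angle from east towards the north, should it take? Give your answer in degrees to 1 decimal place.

26.3°

The wind pushes perpendicular to the desired track; the heading must have a component into the wind equal to 68.2 km/h: 154.1 sin θ = 68.2.
sin θ = 0.4426, so θ = 26.268°.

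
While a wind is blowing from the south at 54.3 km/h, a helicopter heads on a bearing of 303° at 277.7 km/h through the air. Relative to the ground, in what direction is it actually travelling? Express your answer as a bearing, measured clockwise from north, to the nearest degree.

311°

Taking east as x and north as y: velocity relative to the air = (-232.899, 151.246) km/h; the air relative to ground = (0.000, 54.300) km/h.
Velocity relative to ground = (-232.899, 151.246) + (0.000, 54.300) = (-232.899, 205.546) km/h.
Bearing = atan2(-232.90, 205.55) = 311.43° clockwise from north.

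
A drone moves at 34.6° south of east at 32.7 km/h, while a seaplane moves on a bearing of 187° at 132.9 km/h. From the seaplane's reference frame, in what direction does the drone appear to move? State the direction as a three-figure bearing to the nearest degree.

021°

Taking east as x and north as y: drone velocity = (26.917, -18.568) km/h; seaplane velocity = (-16.196, -131.909) km/h.
Velocity of drone relative to seaplane = (26.917, -18.568) − (-16.196, -131.909) = (43.113, 113.341) km/h.
Bearing = atan2(43.11, 113.34) = 20.83° clockwise from north.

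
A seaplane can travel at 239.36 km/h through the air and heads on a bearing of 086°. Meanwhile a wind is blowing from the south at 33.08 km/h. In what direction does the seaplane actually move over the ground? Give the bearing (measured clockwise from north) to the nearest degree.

078°

Taking east as x and north as y: velocity relative to the air = (238.777, 16.697) km/h; the air relative to ground = (0.000, 33.080) km/h.
Velocity relative to ground = (238.777, 16.697) + (0.000, 33.080) = (238.777, 49.777) km/h.
Bearing = atan2(238.78, 49.78) = 78.22° clockwise from north.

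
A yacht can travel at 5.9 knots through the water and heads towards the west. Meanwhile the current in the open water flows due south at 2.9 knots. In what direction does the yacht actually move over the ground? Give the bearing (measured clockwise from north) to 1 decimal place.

Taking east as x and north as y: velocity relative to the water = (-5.900, 0.000) knots; the water relative to ground = (0.000, -2.900) knots.
Velocity relative to ground = (-5.900, 0.000) + (0.000, -2.900) = (-5.900, -2.900) knots.
Bearing = atan2(-5.90, -2.90) = 243.82° clockwise from north.

243.8°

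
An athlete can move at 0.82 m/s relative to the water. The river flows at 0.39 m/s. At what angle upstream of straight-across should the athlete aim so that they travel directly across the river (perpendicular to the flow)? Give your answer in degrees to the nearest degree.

To cancel the current, the upstream component of the athlete's velocity must equal the flow: 0.82 sin θ = 0.39.
sin θ = 0.39 / 0.82 = 0.4756.
θ = arcsin(0.4756) = 28.399°.

28°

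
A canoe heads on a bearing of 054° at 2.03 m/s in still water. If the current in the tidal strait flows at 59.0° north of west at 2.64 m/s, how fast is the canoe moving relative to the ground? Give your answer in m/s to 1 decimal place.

3.5 m/s

Taking east as x and north as y: velocity relative to the water = (1.642, 1.193) m/s; the water relative to ground = (-1.360, 2.263) m/s.
Velocity relative to ground = (1.642, 1.193) + (-1.360, 2.263) = (0.283, 3.456) m/s.
Speed = |(0.283, 3.456)| = 3.468 m/s.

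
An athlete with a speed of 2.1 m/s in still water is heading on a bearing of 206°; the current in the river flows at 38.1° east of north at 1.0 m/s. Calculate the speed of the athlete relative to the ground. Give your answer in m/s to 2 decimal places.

Taking east as x and north as y: velocity relative to the water = (-0.921, -1.887) m/s; the water relative to ground = (0.617, 0.787) m/s.
Velocity relative to ground = (-0.921, -1.887) + (0.617, 0.787) = (-0.304, -1.101) m/s.
Speed = |(-0.304, -1.101)| = 1.142 m/s.

1.14 m/s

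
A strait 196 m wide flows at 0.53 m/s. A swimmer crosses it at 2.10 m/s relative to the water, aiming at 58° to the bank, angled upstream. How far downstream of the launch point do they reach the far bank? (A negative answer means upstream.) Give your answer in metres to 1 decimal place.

Perpendicular speed = 1.781 m/s; crossing time = 196 / 1.781 = 110.057 s.
Net downstream speed = -0.583 m/s.
Drift = -0.583 × 110.057 = -64.144 m (upstream).

-64.1 m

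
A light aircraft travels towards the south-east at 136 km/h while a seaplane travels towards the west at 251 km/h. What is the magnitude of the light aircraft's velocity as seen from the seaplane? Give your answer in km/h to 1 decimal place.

360.2 km/h

Taking east as x and north as y: light aircraft velocity = (96.167, -96.167) km/h; seaplane velocity = (-251.000, 0.000) km/h.
Velocity of light aircraft relative to seaplane = (96.167, -96.167) − (-251.000, 0.000) = (347.167, -96.167) km/h.
Magnitude = |(347.167, -96.167)| = 360.240 km/h.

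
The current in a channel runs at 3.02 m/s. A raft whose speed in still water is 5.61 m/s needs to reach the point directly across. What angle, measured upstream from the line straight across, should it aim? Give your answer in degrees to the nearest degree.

33°

To cancel the current, the upstream component of the raft's velocity must equal the flow: 5.61 sin θ = 3.02.
sin θ = 3.02 / 5.61 = 0.5383.
θ = arcsin(0.5383) = 32.570°.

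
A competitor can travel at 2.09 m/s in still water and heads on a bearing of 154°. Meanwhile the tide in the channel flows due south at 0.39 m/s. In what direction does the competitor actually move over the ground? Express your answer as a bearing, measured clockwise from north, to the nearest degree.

Taking east as x and north as y: velocity relative to the water = (0.916, -1.878) m/s; the water relative to ground = (0.000, -0.390) m/s.
Velocity relative to ground = (0.916, -1.878) + (0.000, -0.390) = (0.916, -2.268) m/s.
Bearing = atan2(0.92, -2.27) = 158.01° clockwise from north.

158°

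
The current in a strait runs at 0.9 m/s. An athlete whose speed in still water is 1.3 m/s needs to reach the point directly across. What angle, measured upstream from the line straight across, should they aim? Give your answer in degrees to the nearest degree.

44°

To cancel the current, the upstream component of the athlete's velocity must equal the flow: 1.3 sin θ = 0.9.
sin θ = 0.9 / 1.3 = 0.6923.
θ = arcsin(0.6923) = 43.813°.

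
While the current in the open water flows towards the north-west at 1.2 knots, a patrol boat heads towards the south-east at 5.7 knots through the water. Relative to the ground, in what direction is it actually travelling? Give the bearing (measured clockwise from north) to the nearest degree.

135°

Taking east as x and north as y: velocity relative to the water = (4.031, -4.031) knots; the water relative to ground = (-0.849, 0.849) knots.
Velocity relative to ground = (4.031, -4.031) + (-0.849, 0.849) = (3.182, -3.182) knots.
Bearing = atan2(3.18, -3.18) = 135.00° clockwise from north.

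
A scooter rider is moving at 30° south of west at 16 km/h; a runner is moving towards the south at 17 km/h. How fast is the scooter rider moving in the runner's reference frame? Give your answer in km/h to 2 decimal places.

16.52 km/h

Taking east as x and north as y: scooter rider velocity = (-13.856, -8.000) km/h; runner velocity = (0.000, -17.000) km/h.
Velocity of scooter rider relative to runner = (-13.856, -8.000) − (0.000, -17.000) = (-13.856, 9.000) km/h.
Magnitude = |(-13.856, 9.000)| = 16.523 km/h.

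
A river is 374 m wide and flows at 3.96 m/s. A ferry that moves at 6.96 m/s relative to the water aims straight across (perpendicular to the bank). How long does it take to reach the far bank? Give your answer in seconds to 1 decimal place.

The component of the ferry's velocity perpendicular to the bank is 6.96 m/s.
Only the cross-stream component determines the crossing time; the current contributes nothing perpendicular to the bank.
Time = 374 / 6.960 = 53.736 s.

53.7 s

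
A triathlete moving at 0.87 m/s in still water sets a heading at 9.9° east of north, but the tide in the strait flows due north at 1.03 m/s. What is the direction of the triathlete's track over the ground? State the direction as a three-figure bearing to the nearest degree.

005°

Taking east as x and north as y: velocity relative to the water = (0.150, 0.857) m/s; the water relative to ground = (0.000, 1.030) m/s.
Velocity relative to ground = (0.150, 0.857) + (0.000, 1.030) = (0.150, 1.887) m/s.
Bearing = atan2(0.15, 1.89) = 4.53° clockwise from north.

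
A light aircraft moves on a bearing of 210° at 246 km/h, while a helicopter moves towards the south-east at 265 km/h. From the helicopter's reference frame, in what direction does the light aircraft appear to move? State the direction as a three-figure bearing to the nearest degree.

265°

Taking east as x and north as y: light aircraft velocity = (-123.000, -213.042) km/h; helicopter velocity = (187.383, -187.383) km/h.
Velocity of light aircraft relative to helicopter = (-123.000, -213.042) − (187.383, -187.383) = (-310.383, -25.659) km/h.
Bearing = atan2(-310.38, -25.66) = 265.27° clockwise from north.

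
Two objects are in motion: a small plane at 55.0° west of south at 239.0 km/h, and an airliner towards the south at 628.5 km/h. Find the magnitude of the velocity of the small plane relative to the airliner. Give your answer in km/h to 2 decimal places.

528.98 km/h

Taking east as x and north as y: small plane velocity = (-195.777, -137.085) km/h; airliner velocity = (0.000, -628.500) km/h.
Velocity of small plane relative to airliner = (-195.777, -137.085) − (0.000, -628.500) = (-195.777, 491.415) km/h.
Magnitude = |(-195.777, 491.415)| = 528.978 km/h.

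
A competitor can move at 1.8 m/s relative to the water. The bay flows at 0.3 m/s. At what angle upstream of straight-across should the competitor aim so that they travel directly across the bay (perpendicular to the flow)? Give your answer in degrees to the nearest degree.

To cancel the current, the upstream component of the competitor's velocity must equal the flow: 1.8 sin θ = 0.3.
sin θ = 0.3 / 1.8 = 0.1667.
θ = arcsin(0.1667) = 9.594°.

10°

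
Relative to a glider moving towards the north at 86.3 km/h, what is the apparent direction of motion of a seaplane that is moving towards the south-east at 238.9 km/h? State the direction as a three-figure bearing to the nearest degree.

147°

Taking east as x and north as y: seaplane velocity = (168.928, -168.928) km/h; glider velocity = (0.000, 86.300) km/h.
Velocity of seaplane relative to glider = (168.928, -168.928) − (0.000, 86.300) = (168.928, -255.228) km/h.
Bearing = atan2(168.93, -255.23) = 146.50° clockwise from north.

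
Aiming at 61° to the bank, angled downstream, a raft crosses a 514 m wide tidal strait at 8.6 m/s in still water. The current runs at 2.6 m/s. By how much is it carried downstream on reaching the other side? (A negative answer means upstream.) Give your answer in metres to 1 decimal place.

Perpendicular speed = 7.522 m/s; crossing time = 514 / 7.522 = 68.335 s.
Net downstream speed = 6.769 m/s.
Drift = 6.769 × 68.335 = 462.587 m (downstream).

462.6 m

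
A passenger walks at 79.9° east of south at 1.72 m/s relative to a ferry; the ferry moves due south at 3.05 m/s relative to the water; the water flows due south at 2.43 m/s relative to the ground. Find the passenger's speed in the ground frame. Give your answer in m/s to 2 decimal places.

In east/north components (m/s): passenger relative to ferry = (1.693, -0.302); ferry relative to water = (0.000, -3.050); water relative to ground = (0.000, -2.430).
Sum = (1.693, -5.782) m/s.
Speed = |(1.693, -5.782)| = 6.025 m/s.

6.02 m/s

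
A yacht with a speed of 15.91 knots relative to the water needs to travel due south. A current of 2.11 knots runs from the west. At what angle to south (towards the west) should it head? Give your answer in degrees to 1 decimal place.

7.6°

The current pushes perpendicular to the desired track; the heading must have a component into the current equal to 2.11 knots: 15.91 sin θ = 2.11.
sin θ = 0.1326, so θ = 7.621°.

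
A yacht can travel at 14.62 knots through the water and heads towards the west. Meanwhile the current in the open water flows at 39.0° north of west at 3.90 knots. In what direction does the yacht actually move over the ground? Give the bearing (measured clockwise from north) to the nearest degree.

278°

Taking east as x and north as y: velocity relative to the water = (-14.620, 0.000) knots; the water relative to ground = (-3.031, 2.454) knots.
Velocity relative to ground = (-14.620, 0.000) + (-3.031, 2.454) = (-17.651, 2.454) knots.
Bearing = atan2(-17.65, 2.45) = 277.92° clockwise from north.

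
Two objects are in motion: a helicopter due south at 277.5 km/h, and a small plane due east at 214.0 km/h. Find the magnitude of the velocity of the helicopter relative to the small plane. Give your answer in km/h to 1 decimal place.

350.4 km/h

Taking east as x and north as y: helicopter velocity = (0.000, -277.500) km/h; small plane velocity = (214.000, 0.000) km/h.
Velocity of helicopter relative to small plane = (0.000, -277.500) − (214.000, 0.000) = (-214.000, -277.500) km/h.
Magnitude = |(-214.000, -277.500)| = 350.432 km/h.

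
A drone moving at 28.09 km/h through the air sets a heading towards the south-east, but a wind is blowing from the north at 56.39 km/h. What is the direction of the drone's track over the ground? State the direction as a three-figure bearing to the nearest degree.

165°

Taking east as x and north as y: velocity relative to the air = (19.863, -19.863) km/h; the air relative to ground = (0.000, -56.390) km/h.
Velocity relative to ground = (19.863, -19.863) + (0.000, -56.390) = (19.863, -76.253) km/h.
Bearing = atan2(19.86, -76.25) = 165.40° clockwise from north.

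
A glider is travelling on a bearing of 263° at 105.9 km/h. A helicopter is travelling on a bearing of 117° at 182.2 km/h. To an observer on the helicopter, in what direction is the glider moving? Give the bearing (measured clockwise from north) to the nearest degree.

Taking east as x and north as y: glider velocity = (-105.111, -12.906) km/h; helicopter velocity = (162.341, -82.717) km/h.
Velocity of glider relative to helicopter = (-105.111, -12.906) − (162.341, -82.717) = (-267.452, 69.811) km/h.
Bearing = atan2(-267.45, 69.81) = 284.63° clockwise from north.

285°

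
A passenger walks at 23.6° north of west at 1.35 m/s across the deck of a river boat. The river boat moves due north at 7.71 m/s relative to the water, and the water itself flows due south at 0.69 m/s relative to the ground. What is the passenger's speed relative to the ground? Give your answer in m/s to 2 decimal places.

7.66 m/s

In east/north components (m/s): passenger relative to river boat = (-1.237, 0.540); river boat relative to water = (0.000, 7.710); water relative to ground = (0.000, -0.690).
Sum = (-1.237, 7.560) m/s.
Speed = |(-1.237, 7.560)| = 7.661 m/s.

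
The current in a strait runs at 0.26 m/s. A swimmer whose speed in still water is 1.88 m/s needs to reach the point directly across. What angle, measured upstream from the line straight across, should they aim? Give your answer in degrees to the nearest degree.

8°

To cancel the current, the upstream component of the swimmer's velocity must equal the flow: 1.88 sin θ = 0.26.
sin θ = 0.26 / 1.88 = 0.1383.
θ = arcsin(0.1383) = 7.949°.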